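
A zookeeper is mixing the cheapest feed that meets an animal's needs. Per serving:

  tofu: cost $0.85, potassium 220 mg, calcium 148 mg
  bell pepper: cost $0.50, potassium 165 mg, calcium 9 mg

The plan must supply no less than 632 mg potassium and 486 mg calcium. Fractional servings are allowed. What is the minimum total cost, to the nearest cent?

$2.79

With two linear requirements the optimum uses one or two foods; enumerate the corners.
tofu only: max(632/220, 486/148) = 3.284 servings → $2.79.
bell pepper only: max(632/165, 486/9) = 54 servings → $27.00.
tofu + bell pepper: intersection lies outside the first quadrant.
Cheapest feasible corner: $2.79.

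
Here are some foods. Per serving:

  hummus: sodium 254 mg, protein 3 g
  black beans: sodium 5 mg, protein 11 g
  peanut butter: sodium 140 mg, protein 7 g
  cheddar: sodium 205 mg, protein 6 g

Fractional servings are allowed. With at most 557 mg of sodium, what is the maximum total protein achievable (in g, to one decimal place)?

1225.4 g

Protein per mg sodium: black beans 2.2, peanut butter 0.05, cheddar 0.02927, hummus 0.01181.
With no serving limits, spend the whole sodium allowance on black beans: 557 mg / 5 mg × 11 g = 1225.4 g.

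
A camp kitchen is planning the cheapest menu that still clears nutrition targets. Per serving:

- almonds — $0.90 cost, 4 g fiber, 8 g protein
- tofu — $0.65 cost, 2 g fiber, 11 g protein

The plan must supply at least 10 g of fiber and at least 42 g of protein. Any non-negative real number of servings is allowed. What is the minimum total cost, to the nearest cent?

A basic optimal solution has at most two foods positive. Try each food alone and each pair with both targets met exactly.
almonds only: max(10/4, 42/8) = 5.25 servings → $4.72.
tofu only: max(10/2, 42/11) = 5 servings → $3.25.
almonds + tofu with both tight: 0.9286 servings and 3.143 servings → $2.88.
The minimum over all feasible corners is $2.88.

$2.88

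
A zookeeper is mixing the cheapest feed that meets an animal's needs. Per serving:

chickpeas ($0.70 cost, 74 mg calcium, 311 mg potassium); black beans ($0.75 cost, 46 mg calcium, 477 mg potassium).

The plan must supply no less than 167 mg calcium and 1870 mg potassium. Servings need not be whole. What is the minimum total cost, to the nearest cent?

Compare the cost at each extreme point of the feasible region.
chickpeas only: max(167/74, 1870/311) = 6.013 servings → $4.21.
black beans only: max(167/46, 1870/477) = 3.92 servings → $2.94.
chickpeas + black beans with both targets exact would need a negative amount; discard.
The minimum over all feasible corners is $2.94.

$2.94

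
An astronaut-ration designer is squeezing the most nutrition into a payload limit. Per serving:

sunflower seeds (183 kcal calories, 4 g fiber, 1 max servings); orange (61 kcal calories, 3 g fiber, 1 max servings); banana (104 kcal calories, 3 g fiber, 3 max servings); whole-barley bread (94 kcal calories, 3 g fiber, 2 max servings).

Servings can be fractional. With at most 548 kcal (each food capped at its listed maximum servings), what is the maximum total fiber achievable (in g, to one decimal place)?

Fiber per kcal: orange 0.04918, whole-barley bread 0.03191, banana 0.02885, sunflower seeds 0.02186.
Take 1 serving of orange: uses 61 kcal, +3.0 g fiber (running total 3.0 g).
Take 2 servings of whole-barley bread: uses 188 kcal, +6.0 g fiber (running total 9.0 g).
Take 2.875 servings of banana: uses 299 kcal, +8.6 g fiber (running total 17.6 g).
Greedy by best ratio exhausts the calories allowance optimally: 17.6 g.

17.6 g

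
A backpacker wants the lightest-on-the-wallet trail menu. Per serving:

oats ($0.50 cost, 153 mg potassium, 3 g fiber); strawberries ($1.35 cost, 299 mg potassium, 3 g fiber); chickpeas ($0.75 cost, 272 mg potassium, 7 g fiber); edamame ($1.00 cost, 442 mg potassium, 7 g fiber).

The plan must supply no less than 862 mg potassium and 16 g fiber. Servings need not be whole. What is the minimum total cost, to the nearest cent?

For a min-cost LP with two ≥-constraints, a basic feasible solution has at most two positive variables.
oats only: max(862/153, 16/3) = 5.634 servings → $2.82.
strawberries only: max(862/299, 16/3) = 5.333 servings → $7.20.
chickpeas only: max(862/272, 16/7) = 3.169 servings → $2.38.
edamame only: max(862/442, 16/7) = 2.286 servings → $2.29.
oats + strawberries with both tight: 5.018 servings and 0.3151 servings → $2.93.
oats + chickpeas with both targets exact would need a negative amount; discard.
oats + edamame with both tight: 4.071 servings and 0.5412 servings → $2.58.
strawberries + chickpeas with both tight: 1.317 servings and 1.721 servings → $3.07.
strawberries + edamame with both targets exact would need a negative amount; discard.
chickpeas + edamame with both tight: 0.8723 servings and 1.413 servings → $2.07.
The minimum over all feasible corners is $2.07.

$2.07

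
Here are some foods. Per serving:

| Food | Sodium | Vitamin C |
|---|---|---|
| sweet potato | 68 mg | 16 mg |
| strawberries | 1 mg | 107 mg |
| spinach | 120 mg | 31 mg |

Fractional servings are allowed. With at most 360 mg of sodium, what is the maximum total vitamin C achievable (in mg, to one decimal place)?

Vitamin C per mg sodium: strawberries 107, spinach 0.2583, sweet potato 0.2353.
With no serving limits, spend the whole sodium allowance on strawberries: 360 mg / 1 mg × 107 mg = 38520.0 mg.

38520.0 mg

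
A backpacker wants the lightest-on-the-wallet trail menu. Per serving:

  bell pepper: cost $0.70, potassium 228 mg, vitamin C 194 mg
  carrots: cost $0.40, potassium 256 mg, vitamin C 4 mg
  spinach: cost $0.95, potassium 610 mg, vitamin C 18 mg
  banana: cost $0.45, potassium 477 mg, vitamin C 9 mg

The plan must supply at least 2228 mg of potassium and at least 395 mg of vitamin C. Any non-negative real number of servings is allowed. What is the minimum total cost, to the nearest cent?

Compare the cost at each extreme point of the feasible region.
bell pepper only: max(2228/228, 395/194) = 9.772 servings → $6.84.
carrots only: max(2228/256, 395/4) = 98.75 servings → $39.50.
spinach only: max(2228/610, 395/18) = 21.94 servings → $20.85.
banana only: max(2228/477, 395/9) = 43.89 servings → $19.75.
bell pepper + carrots with both tight: 1.891 servings and 7.019 servings → $4.13.
bell pepper + spinach with both tight: 1.758 servings and 2.995 servings → $4.08.
bell pepper + banana with both tight: 1.861 servings and 3.781 servings → $3.00.
carrots + spinach: the both-tight solution has a negative serving — not a feasible corner.
carrots + banana: the both-tight solution has a negative serving — not a feasible corner.
spinach + banana: the both-tight solution has a negative serving — not a feasible corner.
So the least-cost plan costs $3.00.

$3.00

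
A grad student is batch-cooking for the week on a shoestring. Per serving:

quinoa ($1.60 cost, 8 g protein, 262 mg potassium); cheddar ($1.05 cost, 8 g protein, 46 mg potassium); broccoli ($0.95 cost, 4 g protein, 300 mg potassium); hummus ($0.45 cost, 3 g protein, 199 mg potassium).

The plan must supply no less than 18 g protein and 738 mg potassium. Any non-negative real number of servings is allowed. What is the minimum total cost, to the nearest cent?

$2.56

Two binding constraints pin down two serving amounts, so the optimal mix uses at most two foods. The candidates are each food alone (scaled to the tighter of protein/potassium) and each pair with both constraints tight.
quinoa only: max(18/8, 738/262) = 2.817 servings → $4.51.
cheddar only: max(18/8, 738/46) = 16.04 servings → $16.85.
broccoli only: max(18/4, 738/300) = 4.5 servings → $4.28.
hummus only: max(18/3, 738/199) = 6 servings → $2.70.
quinoa + cheddar: the both-tight solution has a negative serving — not a feasible corner.
quinoa + broccoli with both tight: 1.811 servings and 0.8787 servings → $3.73.
quinoa + hummus with both tight: 1.697 servings and 1.474 servings → $3.38.
cheddar + broccoli with both tight: 1.105 servings and 2.291 servings → $3.34.
cheddar + hummus with both tight: 0.9409 servings and 3.491 servings → $2.56.
broccoli + hummus: the both-tight solution has a negative serving — not a feasible corner.
Cheapest feasible corner: $2.56.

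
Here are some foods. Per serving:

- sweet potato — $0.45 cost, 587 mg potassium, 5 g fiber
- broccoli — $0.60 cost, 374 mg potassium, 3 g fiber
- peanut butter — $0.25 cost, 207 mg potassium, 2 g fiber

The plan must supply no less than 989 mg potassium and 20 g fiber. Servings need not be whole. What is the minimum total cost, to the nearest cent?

$1.80

Check every corner: each single food scaled to meet both minima, and each pair solved so both constraints bind.
sweet potato only: max(989/587, 20/5) = 4 servings → $1.80.
broccoli only: max(989/374, 20/3) = 6.667 servings → $4.00.
peanut butter only: max(989/207, 20/2) = 10 servings → $2.50.
sweet potato + broccoli: intersection lies outside the first quadrant.
sweet potato + peanut butter with both targets exact would need a negative amount; discard.
broccoli + peanut butter with both targets exact would need a negative amount; discard.
Cheapest feasible corner: $1.80.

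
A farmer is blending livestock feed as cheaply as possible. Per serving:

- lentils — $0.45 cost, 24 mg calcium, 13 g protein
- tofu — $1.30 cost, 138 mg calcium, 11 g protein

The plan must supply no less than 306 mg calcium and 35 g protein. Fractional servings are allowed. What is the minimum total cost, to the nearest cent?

Check every corner: each single food scaled to meet both minima, and each pair solved so both constraints bind.
lentils only: max(306/24, 35/13) = 12.75 servings → $5.74.
tofu only: max(306/138, 35/11) = 3.182 servings → $4.14.
lentils + tofu with both tight: 0.9569 servings and 2.051 servings → $3.10.
The minimum over all feasible corners is $3.10.

$3.10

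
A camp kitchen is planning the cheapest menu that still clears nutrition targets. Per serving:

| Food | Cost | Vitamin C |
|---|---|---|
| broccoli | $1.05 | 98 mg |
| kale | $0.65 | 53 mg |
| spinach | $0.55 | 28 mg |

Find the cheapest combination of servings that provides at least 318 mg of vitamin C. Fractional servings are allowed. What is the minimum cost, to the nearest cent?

$3.41

Cost per mg of vitamin C: broccoli $0.0107, kale $0.0123, spinach $0.0196.
With no serving limits, use only broccoli: 318 mg / 98 mg = 3.245 servings × $1.05 = $3.41.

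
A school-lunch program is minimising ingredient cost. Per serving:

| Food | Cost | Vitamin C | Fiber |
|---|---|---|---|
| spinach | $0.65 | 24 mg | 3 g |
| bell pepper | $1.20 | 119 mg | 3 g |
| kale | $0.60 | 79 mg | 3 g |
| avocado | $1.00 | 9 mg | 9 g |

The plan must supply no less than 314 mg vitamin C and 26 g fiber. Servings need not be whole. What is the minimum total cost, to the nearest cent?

The cheapest plan sits at a corner of the feasible region — with two constraints it uses at most two foods.
spinach only: max(314/24, 26/3) = 13.08 servings → $8.50.
bell pepper only: max(314/119, 26/3) = 8.667 servings → $10.40.
kale only: max(314/79, 26/3) = 8.667 servings → $5.20.
avocado only: max(314/9, 26/9) = 34.89 servings → $34.89.
spinach + bell pepper with both tight: 7.551 servings and 1.116 servings → $6.25.
spinach + kale with both tight: 6.739 servings and 1.927 servings → $5.54.
spinach + avocado: intersection lies outside the first quadrant.
bell pepper + kale with both targets exact would need a negative amount; discard.
bell pepper + avocado with both tight: 2.483 servings and 2.061 servings → $5.04.
kale + avocado with both tight: 3.789 servings and 1.626 servings → $3.90.
So the least-cost plan costs $3.90.

$3.90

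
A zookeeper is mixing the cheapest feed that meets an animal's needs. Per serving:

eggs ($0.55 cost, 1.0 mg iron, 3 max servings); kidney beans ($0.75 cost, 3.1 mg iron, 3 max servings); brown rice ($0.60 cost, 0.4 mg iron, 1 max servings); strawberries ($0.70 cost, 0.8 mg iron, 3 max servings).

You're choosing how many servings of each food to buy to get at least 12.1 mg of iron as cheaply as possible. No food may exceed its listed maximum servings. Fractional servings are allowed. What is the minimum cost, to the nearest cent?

$3.79

Cost per mg of iron: kidney beans $0.2419, eggs $0.5500, strawberries $0.8750, brown rice $1.5000.
Take 3 servings of kidney beans: +9.3 mg iron for $2.25 (total $2.25, still need 2.8 mg).
Take 2.8 servings of eggs: +2.8 mg iron for $1.54 (total $3.79, still need 0.0 mg).
Greedy by cheapest-per-mg is optimal for a single linear constraint, so the minimum cost is $3.79.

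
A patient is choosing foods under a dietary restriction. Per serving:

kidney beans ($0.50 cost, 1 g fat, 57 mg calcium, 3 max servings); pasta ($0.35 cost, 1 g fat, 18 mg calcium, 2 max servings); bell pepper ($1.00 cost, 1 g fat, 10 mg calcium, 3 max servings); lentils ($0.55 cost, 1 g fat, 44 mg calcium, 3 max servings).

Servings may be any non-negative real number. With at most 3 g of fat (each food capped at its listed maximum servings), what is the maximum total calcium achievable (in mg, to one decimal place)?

171.0 mg

Calcium per g fat: kidney beans 57, lentils 44, pasta 18, bell pepper 10.
Take 3 servings of kidney beans: uses 3 g fat, +171.0 mg calcium (running total 171.0 mg).
Greedy by best ratio exhausts the fat allowance optimally: 171.0 mg.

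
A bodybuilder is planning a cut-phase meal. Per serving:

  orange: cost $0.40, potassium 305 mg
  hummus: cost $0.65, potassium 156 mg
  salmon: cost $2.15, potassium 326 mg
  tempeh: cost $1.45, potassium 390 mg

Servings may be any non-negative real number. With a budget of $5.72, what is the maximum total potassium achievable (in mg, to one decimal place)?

Potassium per dollar: orange 762.5, tempeh 269, hummus 240, salmon 151.6.
With no serving limits, spend the whole cost allowance on orange: $5.72 / $0.40 × 305 mg = 4361.5 mg.

4361.5 mg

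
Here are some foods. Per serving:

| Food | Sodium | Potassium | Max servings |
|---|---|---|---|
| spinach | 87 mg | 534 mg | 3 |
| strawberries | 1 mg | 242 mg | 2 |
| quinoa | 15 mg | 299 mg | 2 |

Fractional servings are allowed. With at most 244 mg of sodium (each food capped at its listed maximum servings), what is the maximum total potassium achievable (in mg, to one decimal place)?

2383.2 mg

Potassium per mg sodium: strawberries 242, quinoa 19.93, spinach 6.138.
Take 2 servings of strawberries: uses 2 mg sodium, +484.0 mg potassium (running total 484.0 mg).
Take 2 servings of quinoa: uses 30 mg sodium, +598.0 mg potassium (running total 1082.0 mg).
Take 2.437 servings of spinach: uses 212 mg sodium, +1301.2 mg potassium (running total 2383.2 mg).
Greedy by best ratio exhausts the sodium allowance optimally: 2383.2 mg.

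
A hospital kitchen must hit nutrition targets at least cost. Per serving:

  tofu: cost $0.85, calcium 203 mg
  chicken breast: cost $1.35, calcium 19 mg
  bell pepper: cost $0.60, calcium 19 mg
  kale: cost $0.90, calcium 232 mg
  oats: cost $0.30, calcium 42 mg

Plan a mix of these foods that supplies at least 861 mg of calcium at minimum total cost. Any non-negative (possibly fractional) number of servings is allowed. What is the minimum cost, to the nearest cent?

Cost per mg of calcium: kale $0.0039, tofu $0.0042, oats $0.0071, bell pepper $0.0316, chicken breast $0.0711.
With no serving limits, use only kale: 861 mg / 232 mg = 3.711 servings × $0.90 = $3.34.

$3.34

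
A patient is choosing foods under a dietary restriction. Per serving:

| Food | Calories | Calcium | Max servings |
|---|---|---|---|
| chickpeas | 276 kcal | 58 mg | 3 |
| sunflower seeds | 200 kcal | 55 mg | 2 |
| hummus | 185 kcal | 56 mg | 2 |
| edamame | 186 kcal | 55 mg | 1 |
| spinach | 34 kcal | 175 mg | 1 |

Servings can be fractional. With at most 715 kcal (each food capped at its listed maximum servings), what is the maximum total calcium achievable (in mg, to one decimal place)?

Calcium per kcal: spinach 5.147, hummus 0.3027, edamame 0.2957, sunflower seeds 0.275, chickpeas 0.2101.
Take 1 serving of spinach: uses 34 kcal, +175.0 mg calcium (running total 175.0 mg).
Take 2 servings of hummus: uses 370 kcal, +112.0 mg calcium (running total 287.0 mg).
Take 1 serving of edamame: uses 186 kcal, +55.0 mg calcium (running total 342.0 mg).
Take 0.625 servings of sunflower seeds: uses 125 kcal, +34.4 mg calcium (running total 376.4 mg).
Filling greedily by calcium-per-kcal is optimal for one linear limit, giving 376.4 mg.

376.4 mg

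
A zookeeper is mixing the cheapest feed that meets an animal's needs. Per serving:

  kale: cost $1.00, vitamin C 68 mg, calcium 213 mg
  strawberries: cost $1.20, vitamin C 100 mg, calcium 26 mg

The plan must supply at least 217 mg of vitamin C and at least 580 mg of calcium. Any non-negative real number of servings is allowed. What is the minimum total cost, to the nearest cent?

$3.10

At the optimum either one food covers both requirements or two foods hit both targets exactly; no other combination can be cheaper.
kale only: max(217/68, 580/213) = 3.191 servings → $3.19.
strawberries only: max(217/100, 580/26) = 22.31 servings → $26.77.
kale + strawberries with both tight: 2.681 servings and 0.3472 servings → $3.10.
The minimum over all feasible corners is $3.10.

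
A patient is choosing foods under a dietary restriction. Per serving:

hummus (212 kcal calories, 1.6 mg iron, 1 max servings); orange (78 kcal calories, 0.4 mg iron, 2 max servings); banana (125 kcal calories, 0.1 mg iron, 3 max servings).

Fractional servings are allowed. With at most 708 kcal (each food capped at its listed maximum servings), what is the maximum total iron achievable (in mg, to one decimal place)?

2.7 mg

Iron per kcal: hummus 0.007547, orange 0.005128, banana 0.0008.
Take 1 serving of hummus: uses 212 kcal, +1.6 mg iron (running total 1.6 mg).
Take 2 servings of orange: uses 156 kcal, +0.8 mg iron (running total 2.4 mg).
Take 2.72 servings of banana: uses 340 kcal, +0.3 mg iron (running total 2.7 mg).
Filling greedily by iron-per-kcal is optimal for one linear limit, giving 2.7 mg.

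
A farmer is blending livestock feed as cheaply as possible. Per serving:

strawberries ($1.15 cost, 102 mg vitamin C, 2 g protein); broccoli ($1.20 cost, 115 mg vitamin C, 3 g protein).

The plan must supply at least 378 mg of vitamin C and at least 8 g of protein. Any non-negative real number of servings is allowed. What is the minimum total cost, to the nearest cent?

$3.94

An LP optimum is at a vertex; with two nutrient constraints at most two foods are used. Check each candidate.
strawberries only: max(378/102, 8/2) = 4 servings → $4.60.
broccoli only: max(378/115, 8/3) = 3.287 servings → $3.94.
strawberries + broccoli with both tight: 2.816 servings and 0.7895 servings → $4.19.
So the least-cost plan costs $3.94.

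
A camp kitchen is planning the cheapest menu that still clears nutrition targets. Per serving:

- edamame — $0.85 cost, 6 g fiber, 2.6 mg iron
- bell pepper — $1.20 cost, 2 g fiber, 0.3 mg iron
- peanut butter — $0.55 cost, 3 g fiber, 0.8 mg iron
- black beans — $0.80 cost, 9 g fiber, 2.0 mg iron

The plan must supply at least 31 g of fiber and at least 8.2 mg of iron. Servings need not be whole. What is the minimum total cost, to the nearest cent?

An LP optimum is at a vertex; with two nutrient constraints at most two foods are used. Check each candidate.
edamame only: max(31/6, 8.2/2.6) = 5.167 servings → $4.39.
bell pepper only: max(31/2, 8.2/0.3) = 27.33 servings → $32.80.
peanut butter only: max(31/3, 8.2/0.8) = 10.33 servings → $5.68.
black beans only: max(31/9, 8.2/2.0) = 4.1 servings → $3.28.
edamame + bell pepper with both tight: 2.088 servings and 9.235 servings → $12.86.
edamame + peanut butter with both targets exact would need a negative amount; discard.
edamame + black beans with both tight: 1.035 servings and 2.754 servings → $3.08.
bell pepper + peanut butter with both tight: 0.2857 servings and 10.14 servings → $5.92.
bell pepper + black beans: intersection lies outside the first quadrant.
peanut butter + black beans with both tight: 9.833 servings and 0.1667 servings → $5.54.
The minimum over all feasible corners is $3.08.

$3.08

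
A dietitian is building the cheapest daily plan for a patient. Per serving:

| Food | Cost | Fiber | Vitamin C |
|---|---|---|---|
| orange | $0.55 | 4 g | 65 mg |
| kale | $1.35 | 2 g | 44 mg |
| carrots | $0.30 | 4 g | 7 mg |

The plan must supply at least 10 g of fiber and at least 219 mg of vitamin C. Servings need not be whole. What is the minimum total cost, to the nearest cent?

$1.85

An LP optimum is at a vertex; with two nutrient constraints at most two foods are used. Check each candidate.
orange only: max(10/4, 219/65) = 3.369 servings → $1.85.
kale only: max(10/2, 219/44) = 5 servings → $6.75.
carrots only: max(10/4, 219/7) = 31.29 servings → $9.39.
orange + kale with both tight: 0.04348 servings and 4.913 servings → $6.66.
orange + carrots with both targets exact would need a negative amount; discard.
kale + carrots with both tight: 4.975 servings and 0.01235 servings → $6.72.
Cheapest feasible corner: $1.85.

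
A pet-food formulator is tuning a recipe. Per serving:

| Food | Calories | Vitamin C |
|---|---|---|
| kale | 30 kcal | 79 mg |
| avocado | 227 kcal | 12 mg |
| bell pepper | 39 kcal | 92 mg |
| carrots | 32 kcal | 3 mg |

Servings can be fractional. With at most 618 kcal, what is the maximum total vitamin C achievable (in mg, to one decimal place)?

1627.4 mg

Vitamin C per kcal: kale 2.633, bell pepper 2.359, carrots 0.09375, avocado 0.05286.
With no serving limits, spend the whole calories allowance on kale: 618 kcal / 30 kcal × 79 mg = 1627.4 mg.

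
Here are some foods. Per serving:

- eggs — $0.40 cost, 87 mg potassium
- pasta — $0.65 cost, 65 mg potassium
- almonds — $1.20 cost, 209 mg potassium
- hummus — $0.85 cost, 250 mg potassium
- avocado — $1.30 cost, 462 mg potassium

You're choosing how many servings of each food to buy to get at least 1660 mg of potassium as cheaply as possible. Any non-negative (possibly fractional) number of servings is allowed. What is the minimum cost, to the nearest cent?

$4.67

Cost per mg of potassium: avocado $0.0028, hummus $0.0034, eggs $0.0046, almonds $0.0057, pasta $0.0100.
With no serving limits, use only avocado: 1660 mg / 462 mg = 3.593 servings × $1.30 = $4.67.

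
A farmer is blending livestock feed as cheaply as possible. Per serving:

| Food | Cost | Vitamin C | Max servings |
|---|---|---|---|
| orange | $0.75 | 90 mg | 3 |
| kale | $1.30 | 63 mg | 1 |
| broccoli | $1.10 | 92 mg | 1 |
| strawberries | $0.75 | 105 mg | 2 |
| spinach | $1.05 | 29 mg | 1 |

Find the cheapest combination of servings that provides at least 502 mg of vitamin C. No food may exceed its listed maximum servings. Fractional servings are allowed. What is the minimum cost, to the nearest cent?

Cost per mg of vitamin C: strawberries $0.0071, orange $0.0083, broccoli $0.0120, kale $0.0206, spinach $0.0362.
Take 2 servings of strawberries: +210.0 mg vitamin C for $1.50 (total $1.50, still need 292.0 mg).
Take 3 servings of orange: +270.0 mg vitamin C for $2.25 (total $3.75, still need 22.0 mg).
Take 0.2391 servings of broccoli: +22.0 mg vitamin C for $0.26 (total $4.01, still need 0.0 mg).
Filling from the cheapest source first is optimal under one linear minimum: $4.01.

$4.01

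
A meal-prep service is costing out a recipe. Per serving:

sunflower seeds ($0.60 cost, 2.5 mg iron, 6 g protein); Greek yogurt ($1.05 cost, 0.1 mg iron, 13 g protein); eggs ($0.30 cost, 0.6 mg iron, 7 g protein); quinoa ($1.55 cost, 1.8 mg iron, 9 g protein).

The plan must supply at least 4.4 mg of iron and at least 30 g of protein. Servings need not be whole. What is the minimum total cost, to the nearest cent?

Two binding constraints pin down two serving amounts, so the optimal mix uses at most two foods. The candidates are each food alone (scaled to the tighter of iron/protein) and each pair with both constraints tight.
sunflower seeds only: max(4.4/2.5, 30/6) = 5 servings → $3.00.
Greek yogurt only: max(4.4/0.1, 30/13) = 44 servings → $46.20.
eggs only: max(4.4/0.6, 30/7) = 7.333 servings → $2.20.
quinoa only: max(4.4/1.8, 30/9) = 3.333 servings → $5.17.
sunflower seeds + Greek yogurt with both tight: 1.699 servings and 1.524 servings → $2.62.
sunflower seeds + eggs with both tight: 0.9209 servings and 3.496 servings → $1.60.
sunflower seeds + quinoa: the both-tight solution has a negative serving — not a feasible corner.
Greek yogurt + eggs with both targets exact would need a negative amount; discard.
Greek yogurt + quinoa with both tight: 0.64 servings and 2.409 servings → $4.41.
eggs + quinoa with both tight: 2 servings and 1.778 servings → $3.36.
The minimum over all feasible corners is $1.60.

$1.60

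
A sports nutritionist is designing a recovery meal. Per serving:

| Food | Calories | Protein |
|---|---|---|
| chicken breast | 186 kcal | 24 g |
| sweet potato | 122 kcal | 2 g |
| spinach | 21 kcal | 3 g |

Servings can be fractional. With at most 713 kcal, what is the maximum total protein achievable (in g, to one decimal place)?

Protein per kcal: spinach 0.1429, chicken breast 0.129, sweet potato 0.01639.
With no serving limits, spend the whole calories allowance on spinach: 713 kcal / 21 kcal × 3 g = 101.9 g.

101.9 g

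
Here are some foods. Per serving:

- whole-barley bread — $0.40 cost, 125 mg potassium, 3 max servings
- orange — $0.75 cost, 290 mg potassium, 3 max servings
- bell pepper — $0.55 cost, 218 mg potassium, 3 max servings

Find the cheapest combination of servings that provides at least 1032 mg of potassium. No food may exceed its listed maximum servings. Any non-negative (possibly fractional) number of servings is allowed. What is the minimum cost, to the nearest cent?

$2.63

Cost per mg of potassium: bell pepper $0.0025, orange $0.0026, whole-barley bread $0.0032.
Take 3 servings of bell pepper: +654.0 mg potassium for $1.65 (total $1.65, still need 378.0 mg).
Take 1.303 servings of orange: +378.0 mg potassium for $0.98 (total $2.63, still need 0.0 mg).
Greedy by cheapest-per-mg is optimal for a single linear constraint, so the minimum cost is $2.63.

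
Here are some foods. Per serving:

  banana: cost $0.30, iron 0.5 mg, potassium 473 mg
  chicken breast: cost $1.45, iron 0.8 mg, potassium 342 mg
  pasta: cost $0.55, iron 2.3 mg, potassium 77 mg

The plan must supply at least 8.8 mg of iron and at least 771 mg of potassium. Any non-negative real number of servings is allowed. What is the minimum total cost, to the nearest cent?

banana only: max(8.8/0.5, 771/473) = 17.6 servings → $5.28.
chicken breast only: max(8.8/0.8, 771/342) = 11 servings → $15.95.
pasta only: max(8.8/2.3, 771/77) = 10.01 servings → $5.51.
banana + chicken breast: intersection lies outside the first quadrant.
banana + pasta with both tight: 1.044 servings and 3.599 servings → $2.29.
chicken breast + pasta with both tight: 1.511 servings and 3.3 servings → $4.01.
So the least-cost plan costs $2.29.

$2.29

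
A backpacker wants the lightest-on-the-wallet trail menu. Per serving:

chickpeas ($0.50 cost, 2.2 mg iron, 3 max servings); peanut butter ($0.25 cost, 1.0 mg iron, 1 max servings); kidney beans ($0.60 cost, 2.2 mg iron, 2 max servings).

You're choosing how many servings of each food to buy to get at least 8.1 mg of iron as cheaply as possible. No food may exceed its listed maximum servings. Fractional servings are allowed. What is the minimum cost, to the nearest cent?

Cost per mg of iron: chickpeas $0.2273, peanut butter $0.2500, kidney beans $0.2727.
Take 3 servings of chickpeas: +6.6 mg iron for $1.50 (total $1.50, still need 1.5 mg).
Take 1 serving of peanut butter: +1.0 mg iron for $0.25 (total $1.75, still need 0.5 mg).
Take 0.2273 servings of kidney beans: +0.5 mg iron for $0.14 (total $1.89, still need 0.0 mg).
Filling from the cheapest source first is optimal under one linear minimum: $1.89.

$1.89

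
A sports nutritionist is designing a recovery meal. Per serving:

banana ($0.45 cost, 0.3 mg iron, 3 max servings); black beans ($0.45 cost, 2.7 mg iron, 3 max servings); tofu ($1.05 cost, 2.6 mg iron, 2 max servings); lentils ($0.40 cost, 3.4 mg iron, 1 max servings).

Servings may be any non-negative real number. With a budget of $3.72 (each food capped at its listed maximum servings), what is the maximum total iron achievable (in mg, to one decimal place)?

Iron per dollar: lentils 8.5, black beans 6, tofu 2.476, banana 0.6667.
Take 1 serving of lentils: spends $0.40, +3.4 mg iron (running total 3.4 mg).
Take 3 servings of black beans: spends $1.35, +8.1 mg iron (running total 11.5 mg).
Take 1.876 servings of tofu: spends $1.97, +4.9 mg iron (running total 16.4 mg).
Greedy by best ratio exhausts the cost allowance optimally: 16.4 mg.

16.4 mg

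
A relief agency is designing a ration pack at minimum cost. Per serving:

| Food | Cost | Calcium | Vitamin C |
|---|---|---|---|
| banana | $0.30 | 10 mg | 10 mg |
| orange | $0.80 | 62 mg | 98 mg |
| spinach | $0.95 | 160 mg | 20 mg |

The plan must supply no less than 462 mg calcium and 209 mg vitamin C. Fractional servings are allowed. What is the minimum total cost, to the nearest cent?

Two binding constraints pin down two serving amounts, so the optimal mix uses at most two foods. The candidates are each food alone (scaled to the tighter of calcium/vitamin C) and each pair with both constraints tight.
banana only: max(462/10, 209/10) = 46.2 servings → $13.86.
orange only: max(462/62, 209/98) = 7.452 servings → $5.96.
spinach only: max(462/160, 209/20) = 10.45 servings → $9.93.
banana + orange: intersection lies outside the first quadrant.
banana + spinach with both tight: 17.29 servings and 1.807 servings → $6.90.
orange + spinach with both tight: 1.676 servings and 2.238 servings → $3.47.
The minimum over all feasible corners is $3.47.

$3.47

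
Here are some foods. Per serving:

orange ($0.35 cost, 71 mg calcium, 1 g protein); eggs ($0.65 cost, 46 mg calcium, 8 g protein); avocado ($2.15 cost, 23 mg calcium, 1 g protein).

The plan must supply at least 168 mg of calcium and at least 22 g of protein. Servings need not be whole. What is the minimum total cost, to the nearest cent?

Check every corner: each single food scaled to meet both minima, and each pair solved so both constraints bind.
orange only: max(168/71, 22/1) = 22 servings → $7.70.
eggs only: max(168/46, 22/8) = 3.652 servings → $2.37.
avocado only: max(168/23, 22/1) = 22 servings → $47.30.
orange + eggs with both tight: 0.636 servings and 2.67 servings → $1.96.
orange + avocado: intersection lies outside the first quadrant.
eggs + avocado with both tight: 2.449 servings and 2.406 servings → $6.76.
So the least-cost plan costs $1.96.

$1.96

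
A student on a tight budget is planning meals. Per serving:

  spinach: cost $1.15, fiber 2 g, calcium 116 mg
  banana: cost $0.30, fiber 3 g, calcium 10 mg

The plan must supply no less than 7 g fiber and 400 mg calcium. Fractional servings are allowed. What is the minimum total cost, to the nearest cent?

spinach only: max(7/2, 400/116) = 3.5 servings → $4.03.
banana only: max(7/3, 400/10) = 40 servings → $12.00.
spinach + banana with both tight: 3.445 servings and 0.03659 servings → $3.97.
The minimum over all feasible corners is $3.97.

$3.97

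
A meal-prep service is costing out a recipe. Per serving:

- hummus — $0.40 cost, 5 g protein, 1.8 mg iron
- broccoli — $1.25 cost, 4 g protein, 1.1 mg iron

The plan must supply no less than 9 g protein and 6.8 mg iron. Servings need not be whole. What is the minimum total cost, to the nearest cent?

Check every corner: each single food scaled to meet both minima, and each pair solved so both constraints bind.
hummus only: max(9/5, 6.8/1.8) = 3.778 servings → $1.51.
broccoli only: max(9/4, 6.8/1.1) = 6.182 servings → $7.73.
hummus + broccoli: the both-tight solution has a negative serving — not a feasible corner.
The minimum over all feasible corners is $1.51.

$1.51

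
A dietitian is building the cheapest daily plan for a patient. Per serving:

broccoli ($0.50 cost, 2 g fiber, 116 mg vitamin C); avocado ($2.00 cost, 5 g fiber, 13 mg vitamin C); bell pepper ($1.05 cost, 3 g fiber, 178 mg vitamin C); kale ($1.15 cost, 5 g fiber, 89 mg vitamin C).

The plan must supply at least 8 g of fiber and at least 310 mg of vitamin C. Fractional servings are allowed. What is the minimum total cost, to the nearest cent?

Two binding constraints pin down two serving amounts, so the optimal mix uses at most two foods. The candidates are each food alone (scaled to the tighter of fiber/vitamin C) and each pair with both constraints tight.
broccoli only: max(8/2, 310/116) = 4 servings → $2.00.
avocado only: max(8/5, 310/13) = 23.85 servings → $47.69.
bell pepper only: max(8/3, 310/178) = 2.667 servings → $2.80.
kale only: max(8/5, 310/89) = 3.483 servings → $4.01.
broccoli + avocado with both tight: 2.61 servings and 0.556 servings → $2.42.
broccoli + bell pepper with both targets exact would need a negative amount; discard.
broccoli + kale with both tight: 2.085 servings and 0.7662 servings → $1.92.
avocado + bell pepper with both tight: 0.5805 servings and 1.699 servings → $2.95.
avocado + kale: intersection lies outside the first quadrant.
bell pepper + kale with both tight: 1.345 servings and 0.7929 servings → $2.32.
The minimum over all feasible corners is $1.92.

$1.92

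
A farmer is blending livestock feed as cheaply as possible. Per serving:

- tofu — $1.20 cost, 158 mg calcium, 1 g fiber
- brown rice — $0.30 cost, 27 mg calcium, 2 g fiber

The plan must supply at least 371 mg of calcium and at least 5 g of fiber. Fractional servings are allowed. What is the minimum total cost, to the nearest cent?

$2.96

tofu only: max(371/158, 5/1) = 5 servings → $6.00.
brown rice only: max(371/27, 5/2) = 13.74 servings → $4.12.
tofu + brown rice with both tight: 2.1 servings and 1.45 servings → $2.96.
Cheapest feasible corner: $2.96.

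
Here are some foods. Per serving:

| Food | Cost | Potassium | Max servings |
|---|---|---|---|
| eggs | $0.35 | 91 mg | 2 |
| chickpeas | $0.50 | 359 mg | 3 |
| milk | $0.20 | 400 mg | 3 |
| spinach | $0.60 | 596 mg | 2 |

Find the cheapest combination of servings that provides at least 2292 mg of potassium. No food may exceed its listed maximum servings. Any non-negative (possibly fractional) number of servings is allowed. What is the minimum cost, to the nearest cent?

Cost per mg of potassium: milk $0.0005, spinach $0.0010, chickpeas $0.0014, eggs $0.0038.
Take 3 servings of milk: +1200.0 mg potassium for $0.60 (total $0.60, still need 1092.0 mg).
Take 1.832 servings of spinach: +1092.0 mg potassium for $1.10 (total $1.70, still need 0.0 mg).
Greedy by cheapest-per-mg is optimal for a single linear constraint, so the minimum cost is $1.70.

$1.70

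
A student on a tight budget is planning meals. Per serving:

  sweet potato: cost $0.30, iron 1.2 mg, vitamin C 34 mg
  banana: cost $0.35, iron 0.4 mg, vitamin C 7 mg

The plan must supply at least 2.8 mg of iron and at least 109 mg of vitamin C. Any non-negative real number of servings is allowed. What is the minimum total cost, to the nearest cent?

$0.96

With two linear requirements the optimum uses one or two foods; enumerate the corners.
sweet potato only: max(2.8/1.2, 109/34) = 3.206 servings → $0.96.
banana only: max(2.8/0.4, 109/7) = 15.57 servings → $5.45.
sweet potato + banana: intersection lies outside the first quadrant.
Cheapest feasible corner: $0.96.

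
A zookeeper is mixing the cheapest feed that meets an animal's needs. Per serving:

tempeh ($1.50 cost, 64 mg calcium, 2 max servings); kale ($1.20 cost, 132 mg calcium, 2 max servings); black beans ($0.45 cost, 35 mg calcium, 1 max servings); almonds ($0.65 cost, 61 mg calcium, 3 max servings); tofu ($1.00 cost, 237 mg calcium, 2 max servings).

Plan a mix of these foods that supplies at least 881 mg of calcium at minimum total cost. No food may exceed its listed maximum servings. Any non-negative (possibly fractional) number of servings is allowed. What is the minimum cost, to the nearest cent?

$5.92

Cost per mg of calcium: tofu $0.0042, kale $0.0091, almonds $0.0107, black beans $0.0129, tempeh $0.0234.
Take 2 servings of tofu: +474.0 mg calcium for $2.00 (total $2.00, still need 407.0 mg).
Take 2 servings of kale: +264.0 mg calcium for $2.40 (total $4.40, still need 143.0 mg).
Take 2.344 servings of almonds: +143.0 mg calcium for $1.52 (total $5.92, still need 0.0 mg).
Filling from the cheapest source first is optimal under one linear minimum: $5.92.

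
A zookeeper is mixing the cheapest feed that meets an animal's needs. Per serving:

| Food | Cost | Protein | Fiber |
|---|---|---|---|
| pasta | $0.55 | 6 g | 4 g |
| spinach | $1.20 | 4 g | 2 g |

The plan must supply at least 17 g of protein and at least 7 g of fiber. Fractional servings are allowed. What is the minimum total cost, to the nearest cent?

$1.56

A basic optimal solution has at most two foods positive. Try each food alone and each pair with both targets met exactly.
pasta only: max(17/6, 7/4) = 2.833 servings → $1.56.
spinach only: max(17/4, 7/2) = 4.25 servings → $5.10.
pasta + spinach with both targets exact would need a negative amount; discard.
Cheapest feasible corner: $1.56.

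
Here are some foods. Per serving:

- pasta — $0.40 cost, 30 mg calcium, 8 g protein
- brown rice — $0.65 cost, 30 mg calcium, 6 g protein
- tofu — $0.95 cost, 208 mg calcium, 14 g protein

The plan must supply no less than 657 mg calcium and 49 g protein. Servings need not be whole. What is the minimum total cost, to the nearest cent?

This is a tiny linear program; its minimum lies at a vertex of the feasible set. List the vertices and price them.
pasta only: max(657/30, 49/8) = 21.9 servings → $8.76.
brown rice only: max(657/30, 49/6) = 21.9 servings → $14.23.
tofu only: max(657/208, 49/14) = 3.5 servings → $3.33.
pasta + brown rice with both targets exact would need a negative amount; discard.
pasta + tofu with both tight: 0.799 servings and 3.043 servings → $3.21.
brown rice + tofu with both tight: 1.2 servings and 2.986 servings → $3.62.
So the least-cost plan costs $3.21.

$3.21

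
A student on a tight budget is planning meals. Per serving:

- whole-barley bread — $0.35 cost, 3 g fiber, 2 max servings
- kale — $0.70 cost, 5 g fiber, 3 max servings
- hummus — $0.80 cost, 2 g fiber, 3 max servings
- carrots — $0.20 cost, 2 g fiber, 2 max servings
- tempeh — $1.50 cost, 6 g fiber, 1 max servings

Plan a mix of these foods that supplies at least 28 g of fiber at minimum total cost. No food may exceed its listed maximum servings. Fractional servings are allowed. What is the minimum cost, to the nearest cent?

Cost per g of fiber: carrots $0.1000, whole-barley bread $0.1167, kale $0.1400, tempeh $0.2500, hummus $0.4000.
Take 2 servings of carrots: +4.0 g fiber for $0.40 (total $0.40, still need 24.0 g).
Take 2 servings of whole-barley bread: +6.0 g fiber for $0.70 (total $1.10, still need 18.0 g).
Take 3 servings of kale: +15.0 g fiber for $2.10 (total $3.20, still need 3.0 g).
Take 0.5 servings of tempeh: +3.0 g fiber for $0.75 (total $3.95, still need 0.0 g).
Filling from the cheapest source first is optimal under one linear minimum: $3.95.

$3.95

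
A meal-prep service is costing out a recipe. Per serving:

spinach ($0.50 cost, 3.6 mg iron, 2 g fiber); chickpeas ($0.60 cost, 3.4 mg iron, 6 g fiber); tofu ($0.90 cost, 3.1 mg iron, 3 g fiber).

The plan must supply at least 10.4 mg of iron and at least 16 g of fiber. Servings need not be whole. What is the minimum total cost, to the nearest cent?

$1.76

The cheapest plan sits at a corner of the feasible region — with two constraints it uses at most two foods.
spinach only: max(10.4/3.6, 16/2) = 8 servings → $4.00.
chickpeas only: max(10.4/3.4, 16/6) = 3.059 servings → $1.84.
tofu only: max(10.4/3.1, 16/3) = 5.333 servings → $4.80.
spinach + chickpeas with both tight: 0.5405 servings and 2.486 servings → $1.76.
spinach + tofu with both targets exact would need a negative amount; discard.
chickpeas + tofu with both tight: 2.19 servings and 0.9524 servings → $2.17.
Cheapest feasible corner: $1.76.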